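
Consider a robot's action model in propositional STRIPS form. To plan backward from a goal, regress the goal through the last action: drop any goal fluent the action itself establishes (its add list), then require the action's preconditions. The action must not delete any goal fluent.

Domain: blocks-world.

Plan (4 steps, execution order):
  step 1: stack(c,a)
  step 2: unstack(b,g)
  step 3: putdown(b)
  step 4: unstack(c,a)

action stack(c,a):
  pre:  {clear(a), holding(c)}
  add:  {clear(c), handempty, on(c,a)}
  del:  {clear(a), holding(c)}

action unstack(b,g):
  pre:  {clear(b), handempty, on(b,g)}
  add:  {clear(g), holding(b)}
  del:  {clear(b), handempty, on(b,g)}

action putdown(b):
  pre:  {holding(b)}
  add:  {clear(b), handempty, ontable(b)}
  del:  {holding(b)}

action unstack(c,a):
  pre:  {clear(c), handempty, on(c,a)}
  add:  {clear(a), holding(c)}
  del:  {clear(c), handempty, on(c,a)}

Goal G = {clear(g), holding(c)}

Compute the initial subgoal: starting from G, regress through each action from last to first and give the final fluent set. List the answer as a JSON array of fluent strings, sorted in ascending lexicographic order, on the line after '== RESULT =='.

Regress step by step:
  through step 4 (unstack(c,a)): drop {holding(c)}, keep {clear(g)}, require {clear(c), handempty, on(c,a)}
    → {clear(c), clear(g), handempty, on(c,a)}
  through step 3 (putdown(b)): drop {handempty}, keep {clear(c), clear(g), on(c,a)}, require {holding(b)}
    → {clear(c), clear(g), holding(b), on(c,a)}
  through step 2 (unstack(b,g)): drop {clear(g), holding(b)}, keep {clear(c), on(c,a)}, require {clear(b), handempty, on(b,g)}
    → {clear(b), clear(c), handempty, on(b,g), on(c,a)}
  through step 1 (stack(c,a)): drop {clear(c), handempty, on(c,a)}, keep {clear(b), on(b,g)}, require {clear(a), holding(c)}
    → {clear(a), clear(b), holding(c), on(b,g)}

== RESULT ==
["clear(a)", "clear(b)", "holding(c)", "on(b,g)"]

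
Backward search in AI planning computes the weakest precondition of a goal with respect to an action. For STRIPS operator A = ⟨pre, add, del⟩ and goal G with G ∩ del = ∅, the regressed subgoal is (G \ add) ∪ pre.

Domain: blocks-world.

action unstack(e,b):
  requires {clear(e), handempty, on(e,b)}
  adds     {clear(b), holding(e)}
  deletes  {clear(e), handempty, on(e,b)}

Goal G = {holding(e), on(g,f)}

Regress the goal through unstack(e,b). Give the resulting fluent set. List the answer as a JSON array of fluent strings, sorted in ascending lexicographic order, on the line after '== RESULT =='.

Regress:
  G ∩ del = {}  (empty — regression defined)
  G \ add = {holding(e), on(g,f)} \ {clear(b), holding(e)} = {on(g,f)}
  ∪ pre   = {on(g,f)} ∪ {clear(e), handempty, on(e,b)}
          = {clear(e), handempty, on(e,b), on(g,f)}

== RESULT ==
["clear(e)", "handempty", "on(e,b)", "on(g,f)"]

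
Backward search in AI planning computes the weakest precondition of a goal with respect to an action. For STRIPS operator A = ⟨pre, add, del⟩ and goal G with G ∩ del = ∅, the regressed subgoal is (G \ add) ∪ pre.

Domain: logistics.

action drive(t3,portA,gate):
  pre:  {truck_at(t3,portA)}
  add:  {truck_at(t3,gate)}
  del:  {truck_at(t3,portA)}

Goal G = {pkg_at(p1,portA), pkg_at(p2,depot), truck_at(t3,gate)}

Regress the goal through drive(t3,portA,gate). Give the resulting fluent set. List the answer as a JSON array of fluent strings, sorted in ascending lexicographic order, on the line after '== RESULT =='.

Compute (G \ add) ∪ pre:
  G ∩ del = {}  (empty — regression defined)
  G \ add = {pkg_at(p1,portA), pkg_at(p2,depot), truck_at(t3,gate)} \ {truck_at(t3,gate)} = {pkg_at(p1,portA), pkg_at(p2,depot)}
  ∪ pre   = {pkg_at(p1,portA), pkg_at(p2,depot)} ∪ {truck_at(t3,portA)}
          = {pkg_at(p1,portA), pkg_at(p2,depot), truck_at(t3,portA)}

== RESULT ==
["pkg_at(p1,portA)", "pkg_at(p2,depot)", "truck_at(t3,portA)"]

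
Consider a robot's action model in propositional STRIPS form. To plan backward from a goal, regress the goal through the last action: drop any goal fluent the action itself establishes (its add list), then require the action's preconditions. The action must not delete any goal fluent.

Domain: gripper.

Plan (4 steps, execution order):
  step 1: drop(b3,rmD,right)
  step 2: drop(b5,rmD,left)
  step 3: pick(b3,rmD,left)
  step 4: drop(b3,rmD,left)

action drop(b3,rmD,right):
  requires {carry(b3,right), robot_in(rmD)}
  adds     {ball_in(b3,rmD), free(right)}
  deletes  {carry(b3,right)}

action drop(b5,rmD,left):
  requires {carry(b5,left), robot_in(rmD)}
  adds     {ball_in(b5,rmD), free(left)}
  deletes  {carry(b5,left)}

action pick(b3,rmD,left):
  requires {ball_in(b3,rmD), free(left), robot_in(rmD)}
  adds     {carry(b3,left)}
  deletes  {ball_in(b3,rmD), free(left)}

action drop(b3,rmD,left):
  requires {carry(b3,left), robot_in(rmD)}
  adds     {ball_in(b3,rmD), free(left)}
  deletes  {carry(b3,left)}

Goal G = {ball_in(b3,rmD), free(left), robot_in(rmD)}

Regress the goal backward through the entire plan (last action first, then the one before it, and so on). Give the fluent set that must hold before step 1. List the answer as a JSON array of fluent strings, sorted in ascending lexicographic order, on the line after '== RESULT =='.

Work backward from the goal:
  through step 4 (drop(b3,rmD,left)): drop {ball_in(b3,rmD), free(left)}, keep {robot_in(rmD)}, require {carry(b3,left), robot_in(rmD)}
    → {carry(b3,left), robot_in(rmD)}
  through step 3 (pick(b3,rmD,left)): drop {carry(b3,left)}, keep {robot_in(rmD)}, require {ball_in(b3,rmD), free(left), robot_in(rmD)}
    → {ball_in(b3,rmD), free(left), robot_in(rmD)}
  through step 2 (drop(b5,rmD,left)): drop {free(left)}, keep {ball_in(b3,rmD), robot_in(rmD)}, require {carry(b5,left), robot_in(rmD)}
    → {ball_in(b3,rmD), carry(b5,left), robot_in(rmD)}
  through step 1 (drop(b3,rmD,right)): drop {ball_in(b3,rmD)}, keep {carry(b5,left), robot_in(rmD)}, require {carry(b3,right), robot_in(rmD)}
    → {carry(b3,right), carry(b5,left), robot_in(rmD)}

== RESULT ==
["carry(b3,right)", "carry(b5,left)", "robot_in(rmD)"]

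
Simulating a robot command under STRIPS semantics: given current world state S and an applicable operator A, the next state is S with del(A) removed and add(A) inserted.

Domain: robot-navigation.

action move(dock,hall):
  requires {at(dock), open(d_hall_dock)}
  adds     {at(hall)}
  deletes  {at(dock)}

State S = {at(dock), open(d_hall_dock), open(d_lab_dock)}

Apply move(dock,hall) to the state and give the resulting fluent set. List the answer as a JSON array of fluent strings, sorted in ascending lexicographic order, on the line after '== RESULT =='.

Progress:
  pre ⊆ S: {at(dock), open(d_hall_dock)} ⊆ S  — applicable
  S \ del = {open(d_hall_dock), open(d_lab_dock)}
  ∪ add   = {at(hall), open(d_hall_dock), open(d_lab_dock)}

== RESULT ==
["at(hall)", "open(d_hall_dock)", "open(d_lab_dock)"]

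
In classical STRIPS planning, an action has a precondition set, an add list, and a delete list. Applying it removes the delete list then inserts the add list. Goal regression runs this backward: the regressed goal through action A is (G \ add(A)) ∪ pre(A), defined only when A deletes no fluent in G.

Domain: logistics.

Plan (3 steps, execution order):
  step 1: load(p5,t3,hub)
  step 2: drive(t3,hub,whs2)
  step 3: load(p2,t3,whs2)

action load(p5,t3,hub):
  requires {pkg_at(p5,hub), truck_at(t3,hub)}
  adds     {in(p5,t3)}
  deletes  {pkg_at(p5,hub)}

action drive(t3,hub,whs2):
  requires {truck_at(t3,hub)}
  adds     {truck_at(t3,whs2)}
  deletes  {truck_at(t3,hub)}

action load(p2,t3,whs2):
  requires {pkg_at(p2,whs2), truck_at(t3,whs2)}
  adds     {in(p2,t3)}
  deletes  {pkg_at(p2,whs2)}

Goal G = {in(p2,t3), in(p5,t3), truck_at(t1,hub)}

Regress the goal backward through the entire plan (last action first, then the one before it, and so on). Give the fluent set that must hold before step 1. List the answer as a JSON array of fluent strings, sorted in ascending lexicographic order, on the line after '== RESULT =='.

Work backward from the goal:
  through step 3 (load(p2,t3,whs2)): drop {in(p2,t3)}, keep {in(p5,t3), truck_at(t1,hub)}, require {pkg_at(p2,whs2), truck_at(t3,whs2)}
    → {in(p5,t3), pkg_at(p2,whs2), truck_at(t1,hub), truck_at(t3,whs2)}
  through step 2 (drive(t3,hub,whs2)): drop {truck_at(t3,whs2)}, keep {in(p5,t3), pkg_at(p2,whs2), truck_at(t1,hub)}, require {truck_at(t3,hub)}
    → {in(p5,t3), pkg_at(p2,whs2), truck_at(t1,hub), truck_at(t3,hub)}
  through step 1 (load(p5,t3,hub)): drop {in(p5,t3)}, keep {pkg_at(p2,whs2), truck_at(t1,hub), truck_at(t3,hub)}, require {pkg_at(p5,hub), truck_at(t3,hub)}
    → {pkg_at(p2,whs2), pkg_at(p5,hub), truck_at(t1,hub), truck_at(t3,hub)}

== RESULT ==
["pkg_at(p2,whs2)", "pkg_at(p5,hub)", "truck_at(t1,hub)", "truck_at(t3,hub)"]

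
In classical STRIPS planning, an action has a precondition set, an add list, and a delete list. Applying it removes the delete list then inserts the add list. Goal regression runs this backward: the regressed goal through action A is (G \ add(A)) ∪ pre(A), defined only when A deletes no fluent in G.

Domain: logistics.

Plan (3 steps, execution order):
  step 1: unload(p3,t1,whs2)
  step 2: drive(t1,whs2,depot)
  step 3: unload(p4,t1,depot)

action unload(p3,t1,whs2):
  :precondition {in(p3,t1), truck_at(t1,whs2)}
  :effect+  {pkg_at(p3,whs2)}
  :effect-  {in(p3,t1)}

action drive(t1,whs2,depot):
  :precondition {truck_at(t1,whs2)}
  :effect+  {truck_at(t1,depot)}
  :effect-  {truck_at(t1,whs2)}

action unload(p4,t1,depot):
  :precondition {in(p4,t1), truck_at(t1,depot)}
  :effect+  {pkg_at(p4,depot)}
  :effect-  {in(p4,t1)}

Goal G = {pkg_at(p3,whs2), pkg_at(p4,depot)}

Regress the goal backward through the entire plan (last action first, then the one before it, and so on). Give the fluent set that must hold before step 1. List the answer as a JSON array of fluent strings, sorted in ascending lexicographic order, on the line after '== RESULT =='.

Regress step by step:
  through step 3 (unload(p4,t1,depot)): drop {pkg_at(p4,depot)}, keep {pkg_at(p3,whs2)}, require {in(p4,t1), truck_at(t1,depot)}
    → {in(p4,t1), pkg_at(p3,whs2), truck_at(t1,depot)}
  through step 2 (drive(t1,whs2,depot)): drop {truck_at(t1,depot)}, keep {in(p4,t1), pkg_at(p3,whs2)}, require {truck_at(t1,whs2)}
    → {in(p4,t1), pkg_at(p3,whs2), truck_at(t1,whs2)}
  through step 1 (unload(p3,t1,whs2)): drop {pkg_at(p3,whs2)}, keep {in(p4,t1), truck_at(t1,whs2)}, require {in(p3,t1), truck_at(t1,whs2)}
    → {in(p3,t1), in(p4,t1), truck_at(t1,whs2)}

== RESULT ==
["in(p3,t1)", "in(p4,t1)", "truck_at(t1,whs2)"]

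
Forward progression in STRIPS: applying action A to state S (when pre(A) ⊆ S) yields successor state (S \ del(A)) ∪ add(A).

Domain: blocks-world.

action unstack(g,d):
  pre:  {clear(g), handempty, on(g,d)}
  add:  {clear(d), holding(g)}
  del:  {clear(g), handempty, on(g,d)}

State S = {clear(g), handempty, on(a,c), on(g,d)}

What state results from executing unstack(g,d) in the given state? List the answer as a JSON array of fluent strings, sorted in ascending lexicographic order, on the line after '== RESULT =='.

Progress:
  pre ⊆ S: {clear(g), handempty, on(g,d)} ⊆ S  — applicable
  S \ del = {on(a,c)}
  ∪ add   = {clear(d), holding(g), on(a,c)}

== RESULT ==
["clear(d)", "holding(g)", "on(a,c)"]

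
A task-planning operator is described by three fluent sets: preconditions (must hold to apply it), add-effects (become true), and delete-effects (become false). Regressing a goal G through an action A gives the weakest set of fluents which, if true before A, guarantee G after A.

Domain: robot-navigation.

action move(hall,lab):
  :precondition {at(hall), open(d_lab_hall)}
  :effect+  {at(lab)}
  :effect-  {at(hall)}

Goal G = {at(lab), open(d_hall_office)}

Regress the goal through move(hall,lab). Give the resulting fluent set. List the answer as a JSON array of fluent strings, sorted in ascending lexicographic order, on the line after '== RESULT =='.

Compute (G \ add) ∪ pre:
  G ∩ del = {}  (empty — regression defined)
  G \ add = {at(lab), open(d_hall_office)} \ {at(lab)} = {open(d_hall_office)}
  ∪ pre   = {open(d_hall_office)} ∪ {at(hall), open(d_lab_hall)}
          = {at(hall), open(d_hall_office), open(d_lab_hall)}

== RESULT ==
["at(hall)", "open(d_hall_office)", "open(d_lab_hall)"]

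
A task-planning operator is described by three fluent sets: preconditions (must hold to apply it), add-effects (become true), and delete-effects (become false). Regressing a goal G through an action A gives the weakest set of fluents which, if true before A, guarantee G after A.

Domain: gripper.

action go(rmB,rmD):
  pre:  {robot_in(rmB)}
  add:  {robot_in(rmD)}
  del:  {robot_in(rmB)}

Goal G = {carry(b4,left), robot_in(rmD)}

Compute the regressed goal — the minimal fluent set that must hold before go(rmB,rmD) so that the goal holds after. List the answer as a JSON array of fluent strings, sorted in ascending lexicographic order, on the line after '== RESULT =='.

Compute (G \ add) ∪ pre:
  G ∩ del = {}  (empty — regression defined)
  G \ add = {carry(b4,left), robot_in(rmD)} \ {robot_in(rmD)} = {carry(b4,left)}
  ∪ pre   = {carry(b4,left)} ∪ {robot_in(rmB)}
          = {carry(b4,left), robot_in(rmB)}

== RESULT ==
["carry(b4,left)", "robot_in(rmB)"]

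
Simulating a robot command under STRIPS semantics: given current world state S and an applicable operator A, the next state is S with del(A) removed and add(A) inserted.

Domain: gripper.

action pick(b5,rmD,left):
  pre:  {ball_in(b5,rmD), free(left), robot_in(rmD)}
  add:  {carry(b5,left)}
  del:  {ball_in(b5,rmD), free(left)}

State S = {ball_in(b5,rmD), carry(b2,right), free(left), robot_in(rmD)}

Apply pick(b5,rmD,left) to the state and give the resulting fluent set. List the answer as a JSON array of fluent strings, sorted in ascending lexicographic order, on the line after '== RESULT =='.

Compute (S \ del) ∪ add:
  pre ⊆ S: {ball_in(b5,rmD), free(left), robot_in(rmD)} ⊆ S  — applicable
  S \ del = {carry(b2,right), robot_in(rmD)}
  ∪ add   = {carry(b2,right), carry(b5,left), robot_in(rmD)}

== RESULT ==
["carry(b2,right)", "carry(b5,left)", "robot_in(rmD)"]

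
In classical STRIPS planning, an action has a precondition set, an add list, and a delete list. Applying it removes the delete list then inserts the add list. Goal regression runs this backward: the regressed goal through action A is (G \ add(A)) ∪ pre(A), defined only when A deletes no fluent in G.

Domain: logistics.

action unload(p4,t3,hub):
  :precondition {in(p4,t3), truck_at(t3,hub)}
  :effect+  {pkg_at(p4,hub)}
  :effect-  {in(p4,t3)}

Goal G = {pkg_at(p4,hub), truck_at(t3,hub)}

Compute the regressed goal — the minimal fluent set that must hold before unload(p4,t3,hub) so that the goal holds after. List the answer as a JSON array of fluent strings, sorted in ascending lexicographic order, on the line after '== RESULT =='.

Compute (G \ add) ∪ pre:
  G ∩ del = {}  (empty — regression defined)
  G \ add = {pkg_at(p4,hub), truck_at(t3,hub)} \ {pkg_at(p4,hub)} = {truck_at(t3,hub)}
  ∪ pre   = {truck_at(t3,hub)} ∪ {in(p4,t3), truck_at(t3,hub)}
          = {in(p4,t3), truck_at(t3,hub)}

== RESULT ==
["in(p4,t3)", "truck_at(t3,hub)"]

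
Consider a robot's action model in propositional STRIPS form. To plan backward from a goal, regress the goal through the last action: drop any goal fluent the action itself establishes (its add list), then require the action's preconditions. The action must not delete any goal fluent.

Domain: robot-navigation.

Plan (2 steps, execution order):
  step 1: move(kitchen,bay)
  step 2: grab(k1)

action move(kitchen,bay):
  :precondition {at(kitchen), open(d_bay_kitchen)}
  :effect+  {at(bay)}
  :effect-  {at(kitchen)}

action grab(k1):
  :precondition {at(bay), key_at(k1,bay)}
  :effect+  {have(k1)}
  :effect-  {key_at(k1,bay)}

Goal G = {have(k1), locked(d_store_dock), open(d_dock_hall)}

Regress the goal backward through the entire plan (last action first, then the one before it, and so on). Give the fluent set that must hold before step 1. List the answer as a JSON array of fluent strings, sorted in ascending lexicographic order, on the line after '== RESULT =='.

Work backward from the goal:
  through step 2 (grab(k1)): drop {have(k1)}, keep {locked(d_store_dock), open(d_dock_hall)}, require {at(bay), key_at(k1,bay)}
    → {at(bay), key_at(k1,bay), locked(d_store_dock), open(d_dock_hall)}
  through step 1 (move(kitchen,bay)): drop {at(bay)}, keep {key_at(k1,bay), locked(d_store_dock), open(d_dock_hall)}, require {at(kitchen), open(d_bay_kitchen)}
    → {at(kitchen), key_at(k1,bay), locked(d_store_dock), open(d_bay_kitchen), open(d_dock_hall)}

== RESULT ==
["at(kitchen)", "key_at(k1,bay)", "locked(d_store_dock)", "open(d_bay_kitchen)", "open(d_dock_hall)"]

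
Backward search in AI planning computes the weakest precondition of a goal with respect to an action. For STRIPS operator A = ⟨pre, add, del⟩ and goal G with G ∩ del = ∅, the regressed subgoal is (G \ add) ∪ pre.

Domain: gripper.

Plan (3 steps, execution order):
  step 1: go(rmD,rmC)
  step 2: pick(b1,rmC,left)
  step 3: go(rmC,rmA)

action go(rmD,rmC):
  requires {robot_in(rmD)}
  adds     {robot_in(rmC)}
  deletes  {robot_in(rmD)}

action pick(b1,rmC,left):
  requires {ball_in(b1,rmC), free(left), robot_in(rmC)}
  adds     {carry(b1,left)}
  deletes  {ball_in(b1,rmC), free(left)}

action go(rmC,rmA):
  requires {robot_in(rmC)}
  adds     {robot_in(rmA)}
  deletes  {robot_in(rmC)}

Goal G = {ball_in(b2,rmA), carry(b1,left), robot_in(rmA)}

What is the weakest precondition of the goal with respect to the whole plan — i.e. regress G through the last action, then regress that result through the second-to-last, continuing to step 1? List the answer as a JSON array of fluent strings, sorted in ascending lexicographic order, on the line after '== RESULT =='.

Regress step by step:
  through step 3 (go(rmC,rmA)): drop {robot_in(rmA)}, keep {ball_in(b2,rmA), carry(b1,left)}, require {robot_in(rmC)}
    → {ball_in(b2,rmA), carry(b1,left), robot_in(rmC)}
  through step 2 (pick(b1,rmC,left)): drop {carry(b1,left)}, keep {ball_in(b2,rmA), robot_in(rmC)}, require {ball_in(b1,rmC), free(left), robot_in(rmC)}
    → {ball_in(b1,rmC), ball_in(b2,rmA), free(left), robot_in(rmC)}
  through step 1 (go(rmD,rmC)): drop {robot_in(rmC)}, keep {ball_in(b1,rmC), ball_in(b2,rmA), free(left)}, require {robot_in(rmD)}
    → {ball_in(b1,rmC), ball_in(b2,rmA), free(left), robot_in(rmD)}

== RESULT ==
["ball_in(b1,rmC)", "ball_in(b2,rmA)", "free(left)", "robot_in(rmD)"]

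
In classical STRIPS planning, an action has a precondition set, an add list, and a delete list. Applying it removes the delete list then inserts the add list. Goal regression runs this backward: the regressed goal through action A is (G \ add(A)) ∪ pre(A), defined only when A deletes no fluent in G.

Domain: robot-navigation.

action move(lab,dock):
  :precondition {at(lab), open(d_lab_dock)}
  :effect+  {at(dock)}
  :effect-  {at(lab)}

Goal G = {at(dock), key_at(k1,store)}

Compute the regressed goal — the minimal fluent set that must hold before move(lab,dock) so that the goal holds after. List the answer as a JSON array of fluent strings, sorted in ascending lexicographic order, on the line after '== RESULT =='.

Regress:
  G ∩ del = {}  (empty — regression defined)
  G \ add = {at(dock), key_at(k1,store)} \ {at(dock)} = {key_at(k1,store)}
  ∪ pre   = {key_at(k1,store)} ∪ {at(lab), open(d_lab_dock)}
          = {at(lab), key_at(k1,store), open(d_lab_dock)}

== RESULT ==
["at(lab)", "key_at(k1,store)", "open(d_lab_dock)"]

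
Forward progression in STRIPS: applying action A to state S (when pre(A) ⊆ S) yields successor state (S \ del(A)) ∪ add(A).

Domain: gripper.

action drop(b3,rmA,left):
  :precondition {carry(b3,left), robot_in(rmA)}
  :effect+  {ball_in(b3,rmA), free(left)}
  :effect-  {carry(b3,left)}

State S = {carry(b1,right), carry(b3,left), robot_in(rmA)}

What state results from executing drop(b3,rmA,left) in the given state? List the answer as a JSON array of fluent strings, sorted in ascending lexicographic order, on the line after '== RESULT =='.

Progress:
  pre ⊆ S: {carry(b3,left), robot_in(rmA)} ⊆ S  — applicable
  S \ del = {carry(b1,right), robot_in(rmA)}
  ∪ add   = {ball_in(b3,rmA), carry(b1,right), free(left), robot_in(rmA)}

== RESULT ==
["ball_in(b3,rmA)", "carry(b1,right)", "free(left)", "robot_in(rmA)"]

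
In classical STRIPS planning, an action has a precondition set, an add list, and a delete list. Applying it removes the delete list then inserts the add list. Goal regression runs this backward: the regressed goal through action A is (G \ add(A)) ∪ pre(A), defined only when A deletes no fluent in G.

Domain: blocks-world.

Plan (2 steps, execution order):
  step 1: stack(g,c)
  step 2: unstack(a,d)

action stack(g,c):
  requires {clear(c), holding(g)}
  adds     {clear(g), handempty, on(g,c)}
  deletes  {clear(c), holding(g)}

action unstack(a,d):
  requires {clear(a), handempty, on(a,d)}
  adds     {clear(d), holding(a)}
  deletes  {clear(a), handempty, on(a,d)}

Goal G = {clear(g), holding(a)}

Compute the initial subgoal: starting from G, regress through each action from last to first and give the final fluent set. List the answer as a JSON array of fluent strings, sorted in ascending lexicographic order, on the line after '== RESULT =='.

Regress step by step:
  through step 2 (unstack(a,d)): drop {holding(a)}, keep {clear(g)}, require {clear(a), handempty, on(a,d)}
    → {clear(a), clear(g), handempty, on(a,d)}
  through step 1 (stack(g,c)): drop {clear(g), handempty}, keep {clear(a), on(a,d)}, require {clear(c), holding(g)}
    → {clear(a), clear(c), holding(g), on(a,d)}

== RESULT ==
["clear(a)", "clear(c)", "holding(g)", "on(a,d)"]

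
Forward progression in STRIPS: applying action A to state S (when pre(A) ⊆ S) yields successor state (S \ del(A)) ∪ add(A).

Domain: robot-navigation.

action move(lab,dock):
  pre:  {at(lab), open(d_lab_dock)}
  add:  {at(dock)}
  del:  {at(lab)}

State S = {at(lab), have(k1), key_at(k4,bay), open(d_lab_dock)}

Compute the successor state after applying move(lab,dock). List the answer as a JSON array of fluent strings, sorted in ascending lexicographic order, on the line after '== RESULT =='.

Compute (S \ del) ∪ add:
  pre ⊆ S: {at(lab), open(d_lab_dock)} ⊆ S  — applicable
  S \ del = {have(k1), key_at(k4,bay), open(d_lab_dock)}
  ∪ add   = {at(dock), have(k1), key_at(k4,bay), open(d_lab_dock)}

== RESULT ==
["at(dock)", "have(k1)", "key_at(k4,bay)", "open(d_lab_dock)"]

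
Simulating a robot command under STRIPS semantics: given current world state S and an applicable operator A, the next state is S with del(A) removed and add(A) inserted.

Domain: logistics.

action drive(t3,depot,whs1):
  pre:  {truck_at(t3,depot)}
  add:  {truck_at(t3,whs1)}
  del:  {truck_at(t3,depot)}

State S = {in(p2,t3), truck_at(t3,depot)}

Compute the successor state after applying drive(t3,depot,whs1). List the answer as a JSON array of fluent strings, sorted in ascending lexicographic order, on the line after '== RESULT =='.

Compute (S \ del) ∪ add:
  pre ⊆ S: {truck_at(t3,depot)} ⊆ S  — applicable
  S \ del = {in(p2,t3)}
  ∪ add   = {in(p2,t3), truck_at(t3,whs1)}

== RESULT ==
["in(p2,t3)", "truck_at(t3,whs1)"]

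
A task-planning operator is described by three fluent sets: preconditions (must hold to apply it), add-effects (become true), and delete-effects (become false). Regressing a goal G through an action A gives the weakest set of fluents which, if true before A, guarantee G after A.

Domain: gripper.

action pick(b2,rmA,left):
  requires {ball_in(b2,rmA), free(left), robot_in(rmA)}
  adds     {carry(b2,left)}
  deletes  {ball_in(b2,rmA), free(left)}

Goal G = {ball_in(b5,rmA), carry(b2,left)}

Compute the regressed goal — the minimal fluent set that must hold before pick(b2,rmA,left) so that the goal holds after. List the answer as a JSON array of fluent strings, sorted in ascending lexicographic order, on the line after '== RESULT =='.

Regress:
  G ∩ del = {}  (empty — regression defined)
  G \ add = {ball_in(b5,rmA), carry(b2,left)} \ {carry(b2,left)} = {ball_in(b5,rmA)}
  ∪ pre   = {ball_in(b5,rmA)} ∪ {ball_in(b2,rmA), free(left), robot_in(rmA)}
          = {ball_in(b2,rmA), ball_in(b5,rmA), free(left), robot_in(rmA)}

== RESULT ==
["ball_in(b2,rmA)", "ball_in(b5,rmA)", "free(left)", "robot_in(rmA)"]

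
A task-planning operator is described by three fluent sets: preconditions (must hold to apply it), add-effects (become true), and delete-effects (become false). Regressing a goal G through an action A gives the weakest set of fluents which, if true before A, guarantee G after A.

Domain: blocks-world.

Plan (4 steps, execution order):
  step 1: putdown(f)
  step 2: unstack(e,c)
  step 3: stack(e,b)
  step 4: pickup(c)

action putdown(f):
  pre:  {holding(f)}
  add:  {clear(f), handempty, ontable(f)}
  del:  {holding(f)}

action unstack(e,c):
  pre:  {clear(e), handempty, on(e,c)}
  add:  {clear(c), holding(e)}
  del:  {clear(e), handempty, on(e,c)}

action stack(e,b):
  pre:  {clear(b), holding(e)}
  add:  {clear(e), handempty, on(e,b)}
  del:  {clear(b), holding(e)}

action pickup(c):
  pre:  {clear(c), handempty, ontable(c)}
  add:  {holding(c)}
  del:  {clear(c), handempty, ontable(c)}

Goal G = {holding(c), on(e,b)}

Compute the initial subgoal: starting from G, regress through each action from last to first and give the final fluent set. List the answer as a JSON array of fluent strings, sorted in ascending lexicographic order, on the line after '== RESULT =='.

Work backward from the goal:
  through step 4 (pickup(c)): drop {holding(c)}, keep {on(e,b)}, require {clear(c), handempty, ontable(c)}
    → {clear(c), handempty, on(e,b), ontable(c)}
  through step 3 (stack(e,b)): drop {handempty, on(e,b)}, keep {clear(c), ontable(c)}, require {clear(b), holding(e)}
    → {clear(b), clear(c), holding(e), ontable(c)}
  through step 2 (unstack(e,c)): drop {clear(c), holding(e)}, keep {clear(b), ontable(c)}, require {clear(e), handempty, on(e,c)}
    → {clear(b), clear(e), handempty, on(e,c), ontable(c)}
  through step 1 (putdown(f)): drop {handempty}, keep {clear(b), clear(e), on(e,c), ontable(c)}, require {holding(f)}
    → {clear(b), clear(e), holding(f), on(e,c), ontable(c)}

== RESULT ==
["clear(b)", "clear(e)", "holding(f)", "on(e,c)", "ontable(c)"]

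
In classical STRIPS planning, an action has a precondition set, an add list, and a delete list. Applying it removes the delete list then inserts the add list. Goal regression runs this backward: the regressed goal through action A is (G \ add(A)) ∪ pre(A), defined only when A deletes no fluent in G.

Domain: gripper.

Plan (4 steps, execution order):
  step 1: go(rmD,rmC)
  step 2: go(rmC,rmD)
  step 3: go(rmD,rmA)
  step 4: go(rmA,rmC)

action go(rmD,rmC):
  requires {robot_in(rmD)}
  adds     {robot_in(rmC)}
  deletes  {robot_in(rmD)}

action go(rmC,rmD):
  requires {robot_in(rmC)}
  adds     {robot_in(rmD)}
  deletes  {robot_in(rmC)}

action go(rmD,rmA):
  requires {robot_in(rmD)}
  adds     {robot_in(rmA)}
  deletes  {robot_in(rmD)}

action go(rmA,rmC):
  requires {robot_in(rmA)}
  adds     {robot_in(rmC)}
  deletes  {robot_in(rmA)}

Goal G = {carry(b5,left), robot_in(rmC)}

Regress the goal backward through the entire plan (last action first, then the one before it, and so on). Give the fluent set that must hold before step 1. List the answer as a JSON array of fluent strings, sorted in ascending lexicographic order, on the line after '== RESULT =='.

Regress step by step:
  through step 4 (go(rmA,rmC)): drop {robot_in(rmC)}, keep {carry(b5,left)}, require {robot_in(rmA)}
    → {carry(b5,left), robot_in(rmA)}
  through step 3 (go(rmD,rmA)): drop {robot_in(rmA)}, keep {carry(b5,left)}, require {robot_in(rmD)}
    → {carry(b5,left), robot_in(rmD)}
  through step 2 (go(rmC,rmD)): drop {robot_in(rmD)}, keep {carry(b5,left)}, require {robot_in(rmC)}
    → {carry(b5,left), robot_in(rmC)}
  through step 1 (go(rmD,rmC)): drop {robot_in(rmC)}, keep {carry(b5,left)}, require {robot_in(rmD)}
    → {carry(b5,left), robot_in(rmD)}

== RESULT ==
["carry(b5,left)", "robot_in(rmD)"]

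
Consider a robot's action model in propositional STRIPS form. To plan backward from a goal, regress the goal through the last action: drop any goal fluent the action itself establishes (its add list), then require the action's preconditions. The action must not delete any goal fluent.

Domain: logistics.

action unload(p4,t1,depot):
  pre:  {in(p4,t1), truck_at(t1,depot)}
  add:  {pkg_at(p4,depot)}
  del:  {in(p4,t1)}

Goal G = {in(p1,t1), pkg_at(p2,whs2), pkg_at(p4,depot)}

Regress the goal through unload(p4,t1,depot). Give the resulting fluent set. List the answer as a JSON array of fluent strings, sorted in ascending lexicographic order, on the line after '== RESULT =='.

Compute (G \ add) ∪ pre:
  G ∩ del = {}  (empty — regression defined)
  G \ add = {in(p1,t1), pkg_at(p2,whs2), pkg_at(p4,depot)} \ {pkg_at(p4,depot)} = {in(p1,t1), pkg_at(p2,whs2)}
  ∪ pre   = {in(p1,t1), pkg_at(p2,whs2)} ∪ {in(p4,t1), truck_at(t1,depot)}
          = {in(p1,t1), in(p4,t1), pkg_at(p2,whs2), truck_at(t1,depot)}

== RESULT ==
["in(p1,t1)", "in(p4,t1)", "pkg_at(p2,whs2)", "truck_at(t1,depot)"]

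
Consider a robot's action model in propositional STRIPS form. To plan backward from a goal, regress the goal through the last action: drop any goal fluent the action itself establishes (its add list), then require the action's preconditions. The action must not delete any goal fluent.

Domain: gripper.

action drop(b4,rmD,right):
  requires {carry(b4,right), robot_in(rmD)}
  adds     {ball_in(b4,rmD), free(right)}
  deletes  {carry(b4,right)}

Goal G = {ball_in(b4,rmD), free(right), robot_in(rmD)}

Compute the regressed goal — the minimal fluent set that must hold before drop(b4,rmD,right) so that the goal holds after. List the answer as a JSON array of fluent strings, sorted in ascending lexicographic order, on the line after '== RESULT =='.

Regress:
  G ∩ del = {}  (empty — regression defined)
  G \ add = {ball_in(b4,rmD), free(right), robot_in(rmD)} \ {ball_in(b4,rmD), free(right)} = {robot_in(rmD)}
  ∪ pre   = {robot_in(rmD)} ∪ {carry(b4,right), robot_in(rmD)}
          = {carry(b4,right), robot_in(rmD)}

== RESULT ==
["carry(b4,right)", "robot_in(rmD)"]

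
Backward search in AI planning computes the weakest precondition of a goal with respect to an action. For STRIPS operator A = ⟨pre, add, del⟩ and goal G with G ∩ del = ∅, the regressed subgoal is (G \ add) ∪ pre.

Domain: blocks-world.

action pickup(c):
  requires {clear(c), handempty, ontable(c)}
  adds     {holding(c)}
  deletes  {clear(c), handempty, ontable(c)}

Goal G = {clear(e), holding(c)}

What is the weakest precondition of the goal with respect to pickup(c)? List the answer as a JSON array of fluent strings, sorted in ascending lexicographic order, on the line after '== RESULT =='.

Regress:
  G ∩ del = {}  (empty — regression defined)
  G \ add = {clear(e), holding(c)} \ {holding(c)} = {clear(e)}
  ∪ pre   = {clear(e)} ∪ {clear(c), handempty, ontable(c)}
          = {clear(c), clear(e), handempty, ontable(c)}

== RESULT ==
["clear(c)", "clear(e)", "handempty", "ontable(c)"]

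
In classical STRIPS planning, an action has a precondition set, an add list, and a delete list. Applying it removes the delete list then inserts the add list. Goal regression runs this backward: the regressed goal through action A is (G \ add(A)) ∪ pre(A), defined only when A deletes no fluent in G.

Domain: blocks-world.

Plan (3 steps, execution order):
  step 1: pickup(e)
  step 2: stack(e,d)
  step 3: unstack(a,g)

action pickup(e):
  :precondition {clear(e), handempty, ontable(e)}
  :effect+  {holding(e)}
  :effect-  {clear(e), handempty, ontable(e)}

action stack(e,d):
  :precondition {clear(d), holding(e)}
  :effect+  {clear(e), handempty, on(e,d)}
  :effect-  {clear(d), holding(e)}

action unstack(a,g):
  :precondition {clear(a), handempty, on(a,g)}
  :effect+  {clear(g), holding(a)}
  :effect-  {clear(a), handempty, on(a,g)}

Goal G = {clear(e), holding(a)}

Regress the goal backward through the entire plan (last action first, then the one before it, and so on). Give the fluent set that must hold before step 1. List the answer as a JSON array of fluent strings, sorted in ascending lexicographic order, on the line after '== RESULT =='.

Regress step by step:
  through step 3 (unstack(a,g)): drop {holding(a)}, keep {clear(e)}, require {clear(a), handempty, on(a,g)}
    → {clear(a), clear(e), handempty, on(a,g)}
  through step 2 (stack(e,d)): drop {clear(e), handempty}, keep {clear(a), on(a,g)}, require {clear(d), holding(e)}
    → {clear(a), clear(d), holding(e), on(a,g)}
  through step 1 (pickup(e)): drop {holding(e)}, keep {clear(a), clear(d), on(a,g)}, require {clear(e), handempty, ontable(e)}
    → {clear(a), clear(d), clear(e), handempty, on(a,g), ontable(e)}

== RESULT ==
["clear(a)", "clear(d)", "clear(e)", "handempty", "on(a,g)", "ontable(e)"]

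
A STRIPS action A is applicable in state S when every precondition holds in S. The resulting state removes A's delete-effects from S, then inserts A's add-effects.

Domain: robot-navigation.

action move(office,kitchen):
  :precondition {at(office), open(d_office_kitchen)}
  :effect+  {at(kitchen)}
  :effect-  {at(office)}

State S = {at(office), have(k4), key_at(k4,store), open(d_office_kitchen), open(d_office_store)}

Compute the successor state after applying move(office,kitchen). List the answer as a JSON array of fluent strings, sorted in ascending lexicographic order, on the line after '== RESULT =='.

Compute (S \ del) ∪ add:
  pre ⊆ S: {at(office), open(d_office_kitchen)} ⊆ S  — applicable
  S \ del = {have(k4), key_at(k4,store), open(d_office_kitchen), open(d_office_store)}
  ∪ add   = {at(kitchen), have(k4), key_at(k4,store), open(d_office_kitchen), open(d_office_store)}

== RESULT ==
["at(kitchen)", "have(k4)", "key_at(k4,store)", "open(d_office_kitchen)", "open(d_office_store)"]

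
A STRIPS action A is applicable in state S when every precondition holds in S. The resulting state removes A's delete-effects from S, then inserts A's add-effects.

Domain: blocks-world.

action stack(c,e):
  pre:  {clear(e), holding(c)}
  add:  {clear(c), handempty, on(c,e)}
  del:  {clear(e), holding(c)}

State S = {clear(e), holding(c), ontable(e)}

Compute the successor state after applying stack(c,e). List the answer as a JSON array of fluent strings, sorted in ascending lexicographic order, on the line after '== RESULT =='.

Progress:
  pre ⊆ S: {clear(e), holding(c)} ⊆ S  — applicable
  S \ del = {ontable(e)}
  ∪ add   = {clear(c), handempty, on(c,e), ontable(e)}

== RESULT ==
["clear(c)", "handempty", "on(c,e)", "ontable(e)"]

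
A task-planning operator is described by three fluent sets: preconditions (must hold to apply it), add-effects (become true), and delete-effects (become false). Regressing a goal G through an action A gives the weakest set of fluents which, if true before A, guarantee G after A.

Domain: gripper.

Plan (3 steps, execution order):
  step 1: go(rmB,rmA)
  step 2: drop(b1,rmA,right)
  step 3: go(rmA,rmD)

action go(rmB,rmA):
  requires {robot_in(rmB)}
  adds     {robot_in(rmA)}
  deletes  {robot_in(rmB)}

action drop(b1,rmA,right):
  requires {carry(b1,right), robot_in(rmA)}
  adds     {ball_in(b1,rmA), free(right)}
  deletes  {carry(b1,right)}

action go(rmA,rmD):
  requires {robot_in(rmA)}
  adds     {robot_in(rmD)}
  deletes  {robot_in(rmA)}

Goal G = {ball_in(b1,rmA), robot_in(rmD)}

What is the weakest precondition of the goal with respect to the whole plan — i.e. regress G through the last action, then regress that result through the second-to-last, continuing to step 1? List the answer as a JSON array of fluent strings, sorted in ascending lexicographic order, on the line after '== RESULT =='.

Work backward from the goal:
  through step 3 (go(rmA,rmD)): drop {robot_in(rmD)}, keep {ball_in(b1,rmA)}, require {robot_in(rmA)}
    → {ball_in(b1,rmA), robot_in(rmA)}
  through step 2 (drop(b1,rmA,right)): drop {ball_in(b1,rmA)}, keep {robot_in(rmA)}, require {carry(b1,right), robot_in(rmA)}
    → {carry(b1,right), robot_in(rmA)}
  through step 1 (go(rmB,rmA)): drop {robot_in(rmA)}, keep {carry(b1,right)}, require {robot_in(rmB)}
    → {carry(b1,right), robot_in(rmB)}

== RESULT ==
["carry(b1,right)", "robot_in(rmB)"]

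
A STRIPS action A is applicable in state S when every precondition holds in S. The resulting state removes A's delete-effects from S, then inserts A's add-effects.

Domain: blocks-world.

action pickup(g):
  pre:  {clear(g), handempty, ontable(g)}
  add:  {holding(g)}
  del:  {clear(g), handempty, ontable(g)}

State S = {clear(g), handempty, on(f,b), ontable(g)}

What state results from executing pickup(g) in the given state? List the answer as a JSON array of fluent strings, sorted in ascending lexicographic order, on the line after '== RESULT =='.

Progress:
  pre ⊆ S: {clear(g), handempty, ontable(g)} ⊆ S  — applicable
  S \ del = {on(f,b)}
  ∪ add   = {holding(g), on(f,b)}

== RESULT ==
["holding(g)", "on(f,b)"]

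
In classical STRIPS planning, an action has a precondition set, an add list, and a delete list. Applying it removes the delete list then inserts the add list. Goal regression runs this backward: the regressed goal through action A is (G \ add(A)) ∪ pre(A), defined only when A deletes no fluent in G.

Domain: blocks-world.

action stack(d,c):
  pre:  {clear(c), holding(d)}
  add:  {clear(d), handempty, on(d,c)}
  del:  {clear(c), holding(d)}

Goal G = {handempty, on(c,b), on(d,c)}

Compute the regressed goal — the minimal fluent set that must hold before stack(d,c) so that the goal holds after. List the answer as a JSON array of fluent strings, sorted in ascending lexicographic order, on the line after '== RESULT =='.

Compute (G \ add) ∪ pre:
  G ∩ del = {}  (empty — regression defined)
  G \ add = {handempty, on(c,b), on(d,c)} \ {clear(d), handempty, on(d,c)} = {on(c,b)}
  ∪ pre   = {on(c,b)} ∪ {clear(c), holding(d)}
          = {clear(c), holding(d), on(c,b)}

== RESULT ==
["clear(c)", "holding(d)", "on(c,b)"]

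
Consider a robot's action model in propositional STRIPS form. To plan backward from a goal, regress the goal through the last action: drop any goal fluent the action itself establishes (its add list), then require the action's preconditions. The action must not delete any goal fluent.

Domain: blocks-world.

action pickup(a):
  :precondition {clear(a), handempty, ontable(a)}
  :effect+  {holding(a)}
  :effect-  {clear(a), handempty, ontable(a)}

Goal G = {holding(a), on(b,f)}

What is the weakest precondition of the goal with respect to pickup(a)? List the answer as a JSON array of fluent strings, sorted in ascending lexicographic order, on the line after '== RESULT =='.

Compute (G \ add) ∪ pre:
  G ∩ del = {}  (empty — regression defined)
  G \ add = {holding(a), on(b,f)} \ {holding(a)} = {on(b,f)}
  ∪ pre   = {on(b,f)} ∪ {clear(a), handempty, ontable(a)}
          = {clear(a), handempty, on(b,f), ontable(a)}

== RESULT ==
["clear(a)", "handempty", "on(b,f)", "ontable(a)"]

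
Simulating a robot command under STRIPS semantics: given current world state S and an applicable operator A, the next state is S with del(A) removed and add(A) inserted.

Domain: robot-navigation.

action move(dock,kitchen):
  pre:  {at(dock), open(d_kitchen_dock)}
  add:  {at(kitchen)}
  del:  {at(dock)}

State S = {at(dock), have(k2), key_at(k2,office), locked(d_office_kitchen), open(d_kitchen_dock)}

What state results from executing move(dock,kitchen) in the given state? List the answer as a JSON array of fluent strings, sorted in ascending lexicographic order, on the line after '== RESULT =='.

Progress:
  pre ⊆ S: {at(dock), open(d_kitchen_dock)} ⊆ S  — applicable
  S \ del = {have(k2), key_at(k2,office), locked(d_office_kitchen), open(d_kitchen_dock)}
  ∪ add   = {at(kitchen), have(k2), key_at(k2,office), locked(d_office_kitchen), open(d_kitchen_dock)}

== RESULT ==
["at(kitchen)", "have(k2)", "key_at(k2,office)", "locked(d_office_kitchen)", "open(d_kitchen_dock)"]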